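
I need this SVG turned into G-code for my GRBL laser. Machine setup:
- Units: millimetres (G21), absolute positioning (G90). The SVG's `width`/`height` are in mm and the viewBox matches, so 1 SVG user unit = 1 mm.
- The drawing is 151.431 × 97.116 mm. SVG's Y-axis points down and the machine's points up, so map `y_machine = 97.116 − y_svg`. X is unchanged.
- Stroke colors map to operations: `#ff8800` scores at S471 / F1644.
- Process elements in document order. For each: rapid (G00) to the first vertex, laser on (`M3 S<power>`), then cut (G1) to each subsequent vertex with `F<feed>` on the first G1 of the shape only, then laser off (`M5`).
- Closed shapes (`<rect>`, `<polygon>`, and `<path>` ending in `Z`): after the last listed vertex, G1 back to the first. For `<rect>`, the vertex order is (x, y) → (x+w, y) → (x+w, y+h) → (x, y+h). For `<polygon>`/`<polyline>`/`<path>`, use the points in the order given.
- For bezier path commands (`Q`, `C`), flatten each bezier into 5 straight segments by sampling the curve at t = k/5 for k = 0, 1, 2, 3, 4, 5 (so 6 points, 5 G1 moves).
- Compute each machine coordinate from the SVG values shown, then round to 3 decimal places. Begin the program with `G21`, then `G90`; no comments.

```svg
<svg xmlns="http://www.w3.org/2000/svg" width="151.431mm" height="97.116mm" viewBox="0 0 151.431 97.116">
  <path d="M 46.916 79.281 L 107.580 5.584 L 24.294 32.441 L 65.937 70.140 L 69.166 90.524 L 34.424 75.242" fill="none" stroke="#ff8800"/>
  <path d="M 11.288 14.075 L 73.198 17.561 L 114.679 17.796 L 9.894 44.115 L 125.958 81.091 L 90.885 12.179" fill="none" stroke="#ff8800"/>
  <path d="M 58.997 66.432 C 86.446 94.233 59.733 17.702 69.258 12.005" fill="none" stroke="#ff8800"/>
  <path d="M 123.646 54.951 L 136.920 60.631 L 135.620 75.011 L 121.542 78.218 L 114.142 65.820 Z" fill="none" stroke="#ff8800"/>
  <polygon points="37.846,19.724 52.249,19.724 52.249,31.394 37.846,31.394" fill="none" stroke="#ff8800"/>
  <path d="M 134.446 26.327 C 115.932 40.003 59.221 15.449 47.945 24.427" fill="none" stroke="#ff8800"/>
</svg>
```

G21
G90
G00 X46.916 Y17.835
M3 S471
G1 X107.580 Y91.532 F1644
G1 X24.294 Y64.675
G1 X65.937 Y26.976
G1 X69.166 Y6.592
G1 X34.424 Y21.874
M5
G00 X11.288 Y83.041
M3 S471
G1 X73.198 Y79.555 F1644
G1 X114.679 Y79.320
G1 X9.894 Y53.001
G1 X125.958 Y16.025
G1 X90.885 Y84.937
M5
G00 X58.997 Y30.684
M3 S471
G1 X69.690 Y25.122 F1644
G1 X71.724 Y36.192
G1 X69.437 Y55.485
G1 X67.168 Y74.594
G1 X69.258 Y85.111
M5
G00 X123.646 Y42.165
M3 S471
G1 X136.920 Y36.485 F1644
G1 X135.620 Y22.105
G1 X121.542 Y18.898
G1 X114.142 Y31.296
G1 X123.646 Y42.165
M5
G00 X37.846 Y77.392
M3 S471
G1 X52.249 Y77.392 F1644
G1 X52.249 Y65.722
G1 X37.846 Y65.722
G1 X37.846 Y77.392
M5
G00 X134.446 Y70.789
M3 S471
G1 X119.423 Y66.597 F1644
G1 X99.247 Y68.135
G1 X77.933 Y71.960
G1 X59.494 Y74.626
G1 X47.945 Y72.689
M5

1 u = 1 mm; y_m = 97.116 − y.

[1] `<path>` open polyline, #ff8800→score S471 F1644: (46.916,17.835) → (107.580,91.532) → (24.294,64.675) → (65.937,26.976) → (69.166,6.592) → (34.424,21.874)

[2] `<path>` open polyline, #ff8800→score S471 F1644: (11.288,83.041) → (73.198,79.555) → (114.679,79.320) → (9.894,53.001) → (125.958,16.025) → (90.885,84.937)

[3] `<path>` cubic bezier, #ff8800→score S471 F1644: (58.997,30.684) → (69.690,25.122) → (71.724,36.192) → (69.437,55.485) → (67.168,74.594) → (69.258,85.111)

[4] `<path>` regular polygon, #ff8800→score S471 F1644: (123.646,42.165) → (136.920,36.485) → (135.620,22.105) → (121.542,18.898) → (114.142,31.296) → (123.646,42.165) (closed)

[5] `<polygon>` rectangle, #ff8800→score S471 F1644: (37.846,77.392) → (52.249,77.392) → (52.249,65.722) → (37.846,65.722) → (37.846,77.392) (closed)

[6] `<path>` cubic bezier, #ff8800→score S471 F1644: (134.446,70.789) → (119.423,66.597) → (99.247,68.135) → (77.933,71.960) → (59.494,74.626) → (47.945,72.689)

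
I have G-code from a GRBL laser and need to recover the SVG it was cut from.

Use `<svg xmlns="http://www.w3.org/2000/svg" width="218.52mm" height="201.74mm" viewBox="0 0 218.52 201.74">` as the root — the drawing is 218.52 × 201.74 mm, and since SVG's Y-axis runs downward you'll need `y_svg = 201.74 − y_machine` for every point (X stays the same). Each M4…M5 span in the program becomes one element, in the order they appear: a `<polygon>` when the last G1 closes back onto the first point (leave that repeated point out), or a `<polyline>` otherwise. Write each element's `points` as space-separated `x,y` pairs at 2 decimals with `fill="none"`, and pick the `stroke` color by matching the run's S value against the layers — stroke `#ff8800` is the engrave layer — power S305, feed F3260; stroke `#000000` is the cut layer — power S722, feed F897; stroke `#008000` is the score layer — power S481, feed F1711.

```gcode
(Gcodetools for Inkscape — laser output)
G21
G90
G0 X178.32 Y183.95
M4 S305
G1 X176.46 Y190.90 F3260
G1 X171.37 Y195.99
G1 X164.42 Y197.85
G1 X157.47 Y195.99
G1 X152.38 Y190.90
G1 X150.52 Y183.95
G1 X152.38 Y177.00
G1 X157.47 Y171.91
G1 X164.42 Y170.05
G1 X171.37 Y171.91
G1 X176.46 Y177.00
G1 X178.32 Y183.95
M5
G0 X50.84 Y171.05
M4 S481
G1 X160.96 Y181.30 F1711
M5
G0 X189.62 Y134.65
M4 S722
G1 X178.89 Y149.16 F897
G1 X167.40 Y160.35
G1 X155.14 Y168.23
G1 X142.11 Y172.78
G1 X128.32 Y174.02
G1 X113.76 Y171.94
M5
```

Machine Y-up, SVG Y-down with viewBox height 201.74, so y_svg = 201.74 − y_machine; X carries over.

Run 1: power S305 maps to stroke `#ff8800` (engrave). The run returns to its start, so emit a `<polygon>` with points (Y-flipped): 178.32,17.79 176.46,10.84 171.37,5.75 164.42,3.89 157.47,5.75 152.38,10.84 150.52,17.79 152.38,24.74 157.47,29.83 164.42,31.69 171.37,29.83 176.46,24.74.

Run 2: S481 ⇒ score layer `#008000`. The run is open, so emit a `<polyline>` with points (Y-flipped): 50.84,30.69 160.96,20.44.

Run 3: power S722 maps to stroke `#000000` (cut). The run is open, so emit a `<polyline>` with points (Y-flipped): 189.62,67.09 178.89,52.58 167.40,41.39 155.14,33.51 142.11,28.96 128.32,27.72 113.76,29.80.

<svg xmlns="http://www.w3.org/2000/svg" width="218.52mm" height="201.74mm" viewBox="0 0 218.52 201.74">
  <polygon points="178.32,17.79 176.46,10.84 171.37,5.75 164.42,3.89 157.47,5.75 152.38,10.84 150.52,17.79 152.38,24.74 157.47,29.83 164.42,31.69 171.37,29.83 176.46,24.74" fill="none" stroke="#ff8800"/>
  <polyline points="50.84,30.69 160.96,20.44" fill="none" stroke="#008000"/>
  <polyline points="189.62,67.09 178.89,52.58 167.40,41.39 155.14,33.51 142.11,28.96 128.32,27.72 113.76,29.80" fill="none" stroke="#000000"/>
</svg>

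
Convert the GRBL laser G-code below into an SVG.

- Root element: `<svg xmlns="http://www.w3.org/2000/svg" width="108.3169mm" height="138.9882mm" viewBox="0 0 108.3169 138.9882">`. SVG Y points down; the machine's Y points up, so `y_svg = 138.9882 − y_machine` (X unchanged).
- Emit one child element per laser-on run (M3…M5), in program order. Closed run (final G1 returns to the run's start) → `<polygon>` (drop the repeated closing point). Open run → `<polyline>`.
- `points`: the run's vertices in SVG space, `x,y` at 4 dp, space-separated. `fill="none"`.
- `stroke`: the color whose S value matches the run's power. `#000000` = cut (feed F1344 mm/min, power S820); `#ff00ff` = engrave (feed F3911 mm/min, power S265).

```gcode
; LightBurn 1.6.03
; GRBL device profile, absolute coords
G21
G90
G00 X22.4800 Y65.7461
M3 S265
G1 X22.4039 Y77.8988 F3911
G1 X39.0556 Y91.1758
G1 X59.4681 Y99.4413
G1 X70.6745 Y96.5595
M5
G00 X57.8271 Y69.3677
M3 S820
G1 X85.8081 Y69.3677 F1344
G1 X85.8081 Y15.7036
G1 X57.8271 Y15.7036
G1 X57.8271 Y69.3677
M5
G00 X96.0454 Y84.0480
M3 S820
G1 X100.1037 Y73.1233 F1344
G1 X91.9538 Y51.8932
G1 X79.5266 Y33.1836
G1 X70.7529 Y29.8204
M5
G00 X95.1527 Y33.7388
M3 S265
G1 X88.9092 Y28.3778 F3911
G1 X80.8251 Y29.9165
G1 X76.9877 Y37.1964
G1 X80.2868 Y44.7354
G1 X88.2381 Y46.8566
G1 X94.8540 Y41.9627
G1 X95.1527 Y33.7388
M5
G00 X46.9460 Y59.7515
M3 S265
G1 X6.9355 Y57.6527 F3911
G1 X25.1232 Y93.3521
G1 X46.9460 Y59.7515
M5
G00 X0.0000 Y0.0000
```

<svg xmlns="http://www.w3.org/2000/svg" width="108.3169mm" height="138.9882mm" viewBox="0 0 108.3169 138.9882">
  <polyline points="22.4800,73.2421 22.4039,61.0894 39.0556,47.8124 59.4681,39.5469 70.6745,42.4287" fill="none" stroke="#ff00ff"/>
  <polygon points="57.8271,69.6205 85.8081,69.6205 85.8081,123.2846 57.8271,123.2846" fill="none" stroke="#000000"/>
  <polyline points="96.0454,54.9402 100.1037,65.8649 91.9538,87.0950 79.5266,105.8046 70.7529,109.1678" fill="none" stroke="#000000"/>
  <polygon points="95.1527,105.2494 88.9092,110.6104 80.8251,109.0717 76.9877,101.7918 80.2868,94.2528 88.2381,92.1316 94.8540,97.0255" fill="none" stroke="#ff00ff"/>
  <polygon points="46.9460,79.2367 6.9355,81.3355 25.1232,45.6361" fill="none" stroke="#ff00ff"/>
</svg>

y_svg = 138.9882 − y_m.

[1] S265→`#ff00ff` (engrave); open run; points: 22.4800,73.2421 22.4039,61.0894 39.0556,47.8124 59.4681,39.5469 70.6745,42.4287

[2] S820→`#000000` (cut); closed run; points: 57.8271,69.6205 85.8081,69.6205 85.8081,123.2846 57.8271,123.2846

[3] S820→`#000000` (cut); open run; points: 96.0454,54.9402 100.1037,65.8649 91.9538,87.0950 79.5266,105.8046 70.7529,109.1678

[4] S265→`#ff00ff` (engrave); closed run; points: 95.1527,105.2494 88.9092,110.6104 80.8251,109.0717 76.9877,101.7918 80.2868,94.2528 88.2381,92.1316 94.8540,97.0255

[5] S265→`#ff00ff` (engrave); closed run; points: 46.9460,79.2367 6.9355,81.3355 25.1232,45.6361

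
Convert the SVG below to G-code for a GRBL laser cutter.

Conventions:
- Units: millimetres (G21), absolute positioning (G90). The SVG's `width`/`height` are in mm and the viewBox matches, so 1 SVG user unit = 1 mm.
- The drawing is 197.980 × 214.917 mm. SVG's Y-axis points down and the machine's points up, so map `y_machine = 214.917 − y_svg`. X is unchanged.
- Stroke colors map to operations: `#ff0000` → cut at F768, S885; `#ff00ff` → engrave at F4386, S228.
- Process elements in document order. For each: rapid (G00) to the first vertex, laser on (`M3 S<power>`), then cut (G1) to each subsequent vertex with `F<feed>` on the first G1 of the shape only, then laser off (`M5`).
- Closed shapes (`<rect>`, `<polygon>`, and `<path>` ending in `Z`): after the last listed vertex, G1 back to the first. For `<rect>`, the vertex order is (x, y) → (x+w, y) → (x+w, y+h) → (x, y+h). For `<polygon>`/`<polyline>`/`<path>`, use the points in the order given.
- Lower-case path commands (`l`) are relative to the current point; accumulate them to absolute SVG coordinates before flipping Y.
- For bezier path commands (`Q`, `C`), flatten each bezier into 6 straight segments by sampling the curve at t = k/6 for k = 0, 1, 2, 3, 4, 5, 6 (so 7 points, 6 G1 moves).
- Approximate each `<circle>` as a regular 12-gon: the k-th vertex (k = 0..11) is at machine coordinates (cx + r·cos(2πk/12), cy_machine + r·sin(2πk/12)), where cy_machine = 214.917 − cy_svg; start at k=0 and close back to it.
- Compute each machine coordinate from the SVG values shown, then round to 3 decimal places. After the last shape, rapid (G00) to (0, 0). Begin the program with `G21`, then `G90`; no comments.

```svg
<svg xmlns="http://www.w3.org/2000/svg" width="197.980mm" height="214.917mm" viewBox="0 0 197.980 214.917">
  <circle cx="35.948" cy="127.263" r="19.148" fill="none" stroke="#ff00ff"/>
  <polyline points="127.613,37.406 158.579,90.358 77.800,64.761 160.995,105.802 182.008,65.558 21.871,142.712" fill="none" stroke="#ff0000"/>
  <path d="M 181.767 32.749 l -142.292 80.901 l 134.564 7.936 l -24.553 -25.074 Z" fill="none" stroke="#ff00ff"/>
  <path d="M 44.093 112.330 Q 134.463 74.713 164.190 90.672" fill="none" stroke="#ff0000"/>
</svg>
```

1 u = 1 mm; y_m = 214.917 − y.

[1] `<circle>` circle, #ff00ff→engrave S228 F4386: (55.096,87.654) → (52.531,97.228) → (45.522,104.237) → (35.948,106.802) → (26.374,104.237) → (19.365,97.228) → (16.800,87.654) → (19.365,78.080) → (26.374,71.071) → (35.948,68.506) → (45.522,71.071) → (52.531,78.080) → (55.096,87.654) (closed)

[2] `<polyline>` open polyline, #ff0000→cut S885 F768: (127.613,177.511) → (158.579,124.559) → (77.800,150.156) → (160.995,109.115) → (182.008,149.359) → (21.871,72.205)

[3] `<path>` closed polygon, #ff00ff→engrave S228 F4386: (181.767,182.168) → (39.475,101.267) → (174.039,93.331) → (149.486,118.405) → (181.767,182.168) (closed)

[4] `<path>` quadratic bezier, #ff0000→cut S885 F768: (44.093,102.587) → (72.532,113.638) → (97.602,121.712) → (119.302,126.810) → (137.634,128.931) → (152.596,128.076) → (164.190,124.245)

G21
G90
G00 X55.096 Y87.654
M3 S228
G1 X52.531 Y97.228 F4386
G1 X45.522 Y104.237
G1 X35.948 Y106.802
G1 X26.374 Y104.237
G1 X19.365 Y97.228
G1 X16.800 Y87.654
G1 X19.365 Y78.080
G1 X26.374 Y71.071
G1 X35.948 Y68.506
G1 X45.522 Y71.071
G1 X52.531 Y78.080
G1 X55.096 Y87.654
M5
G00 X127.613 Y177.511
M3 S885
G1 X158.579 Y124.559 F768
G1 X77.800 Y150.156
G1 X160.995 Y109.115
G1 X182.008 Y149.359
G1 X21.871 Y72.205
M5
G00 X181.767 Y182.168
M3 S228
G1 X39.475 Y101.267 F4386
G1 X174.039 Y93.331
G1 X149.486 Y118.405
G1 X181.767 Y182.168
M5
G00 X44.093 Y102.587
M3 S885
G1 X72.532 Y113.638 F768
G1 X97.602 Y121.712
G1 X119.302 Y126.810
G1 X137.634 Y128.931
G1 X152.596 Y128.076
G1 X164.190 Y124.245
M5
G00 X0.000 Y0.000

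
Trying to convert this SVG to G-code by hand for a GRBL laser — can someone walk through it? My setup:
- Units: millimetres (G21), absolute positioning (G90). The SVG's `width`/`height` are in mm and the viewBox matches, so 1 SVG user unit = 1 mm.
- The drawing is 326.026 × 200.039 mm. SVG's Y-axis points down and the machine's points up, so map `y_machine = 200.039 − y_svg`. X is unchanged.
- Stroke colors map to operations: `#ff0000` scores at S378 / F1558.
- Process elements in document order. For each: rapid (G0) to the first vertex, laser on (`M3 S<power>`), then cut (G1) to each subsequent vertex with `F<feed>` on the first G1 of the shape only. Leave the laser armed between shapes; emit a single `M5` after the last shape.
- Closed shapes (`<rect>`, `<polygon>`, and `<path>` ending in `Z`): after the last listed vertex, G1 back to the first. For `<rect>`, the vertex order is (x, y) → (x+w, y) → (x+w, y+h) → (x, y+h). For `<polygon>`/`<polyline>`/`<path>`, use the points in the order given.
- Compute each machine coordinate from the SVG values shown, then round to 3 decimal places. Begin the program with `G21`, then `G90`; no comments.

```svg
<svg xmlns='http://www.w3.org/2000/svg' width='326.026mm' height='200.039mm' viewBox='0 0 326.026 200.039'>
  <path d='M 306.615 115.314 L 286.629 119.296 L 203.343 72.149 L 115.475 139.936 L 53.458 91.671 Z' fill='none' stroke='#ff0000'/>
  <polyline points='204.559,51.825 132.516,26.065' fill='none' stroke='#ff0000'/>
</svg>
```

G21
G90
G0 X306.615 Y84.725
M3 S378
G1 X286.629 Y80.743 F1558
G1 X203.343 Y127.890
G1 X115.475 Y60.103
G1 X53.458 Y108.368
G1 X306.615 Y84.725
G0 X204.559 Y148.214
M3 S378
G1 X132.516 Y173.974 F1558
M5

Since the viewBox matches the mm dimensions, user units are millimetres directly. The only transform is the Y-flip y_m = 200.039 − y_svg.

Shape 1 is a closed polygon drawn with `<path>`. Its stroke #ff0000 means score at S378, F1558. After flipping Y the toolpath is (306.615,84.725) → (286.629,80.743) → (203.343,127.890) → (115.475,60.103) → (53.458,108.368) → (306.615,84.725), returning to the start.

Shape 2 is a line segment drawn with `<polyline>`. Its stroke #ff0000 means score at S378, F1558. After flipping Y the toolpath is (204.559,148.214) → (132.516,173.974).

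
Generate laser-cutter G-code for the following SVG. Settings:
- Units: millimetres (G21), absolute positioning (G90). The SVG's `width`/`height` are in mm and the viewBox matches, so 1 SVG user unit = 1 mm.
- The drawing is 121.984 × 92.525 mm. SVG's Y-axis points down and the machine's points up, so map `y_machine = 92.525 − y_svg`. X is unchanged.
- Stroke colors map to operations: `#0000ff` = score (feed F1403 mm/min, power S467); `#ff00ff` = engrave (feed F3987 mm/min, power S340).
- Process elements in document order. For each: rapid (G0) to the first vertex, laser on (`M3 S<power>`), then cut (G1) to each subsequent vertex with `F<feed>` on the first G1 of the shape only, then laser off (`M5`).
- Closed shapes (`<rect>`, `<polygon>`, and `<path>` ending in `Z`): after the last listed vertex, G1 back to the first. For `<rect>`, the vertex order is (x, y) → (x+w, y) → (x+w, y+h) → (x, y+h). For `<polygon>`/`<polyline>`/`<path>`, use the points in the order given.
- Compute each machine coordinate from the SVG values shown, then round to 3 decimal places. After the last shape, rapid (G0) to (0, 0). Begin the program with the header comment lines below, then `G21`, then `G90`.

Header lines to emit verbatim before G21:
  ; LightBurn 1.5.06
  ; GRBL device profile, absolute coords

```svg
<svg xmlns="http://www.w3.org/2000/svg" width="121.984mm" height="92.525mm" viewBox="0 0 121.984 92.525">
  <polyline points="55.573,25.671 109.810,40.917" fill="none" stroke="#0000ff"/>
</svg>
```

Since the viewBox matches the mm dimensions, user units are millimetres directly. The only transform is the Y-flip y_m = 92.525 − y_svg.

Shape 1 is a line segment drawn with `<polyline>`. Its stroke #0000ff means score at S467, F1403. After flipping Y the toolpath is (55.573,66.854) → (109.810,51.608).

; LightBurn 1.5.06
; GRBL device profile, absolute coords
G21
G90
G0 X55.573 Y66.854
M3 S467
G1 X109.810 Y51.608 F1403
M5
G0 X0.000 Y0.000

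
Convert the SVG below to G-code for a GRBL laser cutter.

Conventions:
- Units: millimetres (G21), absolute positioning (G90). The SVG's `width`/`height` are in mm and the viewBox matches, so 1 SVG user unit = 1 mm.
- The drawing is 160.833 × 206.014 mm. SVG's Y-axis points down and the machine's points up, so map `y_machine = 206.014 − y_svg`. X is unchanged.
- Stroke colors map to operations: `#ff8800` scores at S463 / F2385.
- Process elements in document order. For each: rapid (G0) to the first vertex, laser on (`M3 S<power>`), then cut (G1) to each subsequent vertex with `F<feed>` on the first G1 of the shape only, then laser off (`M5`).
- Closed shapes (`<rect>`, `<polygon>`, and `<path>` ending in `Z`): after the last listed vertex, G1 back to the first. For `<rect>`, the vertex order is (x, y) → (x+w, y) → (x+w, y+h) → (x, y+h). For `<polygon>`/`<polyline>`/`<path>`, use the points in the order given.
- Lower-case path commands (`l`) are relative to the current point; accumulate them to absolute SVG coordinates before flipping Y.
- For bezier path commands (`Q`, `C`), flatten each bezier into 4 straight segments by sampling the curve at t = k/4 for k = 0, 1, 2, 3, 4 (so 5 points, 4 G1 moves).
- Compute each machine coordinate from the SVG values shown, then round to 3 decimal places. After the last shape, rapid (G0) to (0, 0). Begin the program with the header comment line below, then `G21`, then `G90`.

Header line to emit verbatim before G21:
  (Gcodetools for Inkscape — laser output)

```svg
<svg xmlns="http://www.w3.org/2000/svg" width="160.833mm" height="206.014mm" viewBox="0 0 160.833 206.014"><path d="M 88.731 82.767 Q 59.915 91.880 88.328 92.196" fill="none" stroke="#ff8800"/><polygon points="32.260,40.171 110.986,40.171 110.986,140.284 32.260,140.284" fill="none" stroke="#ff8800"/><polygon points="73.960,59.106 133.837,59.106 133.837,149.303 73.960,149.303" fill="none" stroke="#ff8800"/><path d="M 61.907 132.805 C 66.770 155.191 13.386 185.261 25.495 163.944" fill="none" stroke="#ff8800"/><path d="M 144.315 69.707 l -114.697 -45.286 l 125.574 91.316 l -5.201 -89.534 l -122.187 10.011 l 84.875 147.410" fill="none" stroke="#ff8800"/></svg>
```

viewBox `0 0 160.833 206.014` with mm width/height → 1 unit = 1 mm. Flip: y_m = 206.014 − y_svg.

**Shape 1** — `<path>` quadratic bezier, stroke `#ff8800` → score (S463, F2385). Control points (SVG): P0=(88.731,82.767), P1=(59.915,91.880), P2=(88.328,92.196); sampled at t=k/4. Machine vertices: (88.731,123.247) → (77.900,119.240) → (74.222,116.333) → (77.698,114.526) → (88.328,113.818). Open path.

**Shape 2** — `<polygon>` rectangle, stroke `#ff8800` → score (S463, F2385). Machine vertices: (32.260,165.843) → (110.986,165.843) → (110.986,65.730) → (32.260,65.730) → (32.260,165.843). Closed: final G1 returns to the first vertex.

**Shape 3** — `<polygon>` rectangle, stroke `#ff8800` → score (S463, F2385). Machine vertices: (73.960,146.908) → (133.837,146.908) → (133.837,56.711) → (73.960,56.711) → (73.960,146.908). Closed: final G1 returns to the first vertex.

**Shape 4** — `<path>` cubic bezier, stroke `#ff8800` → score (S463, F2385). Control points (SVG): P0=(61.907,132.805), P1=(66.770,155.191), P2=(13.386,185.261), P3=(25.495,163.944); sampled at t=k/4. Machine vertices: (61.907,73.209) → (56.566,55.902) → (40.984,41.251) → (26.760,34.794) → (25.495,42.070). Open path.

**Shape 5** — `<path>` open polyline, stroke `#ff8800` → score (S463, F2385). Machine vertices: (144.315,136.307) → (29.618,181.593) → (155.192,90.277) → (149.991,179.811) → (27.804,169.800) → (112.679,22.390). Open path.

(Gcodetools for Inkscape — laser output)
G21
G90
G0 X88.731 Y123.247
M3 S463
G1 X77.900 Y119.240 F2385
G1 X74.222 Y116.333
G1 X77.698 Y114.526
G1 X88.328 Y113.818
M5
G0 X32.260 Y165.843
M3 S463
G1 X110.986 Y165.843 F2385
G1 X110.986 Y65.730
G1 X32.260 Y65.730
G1 X32.260 Y165.843
M5
G0 X73.960 Y146.908
M3 S463
G1 X133.837 Y146.908 F2385
G1 X133.837 Y56.711
G1 X73.960 Y56.711
G1 X73.960 Y146.908
M5
G0 X61.907 Y73.209
M3 S463
G1 X56.566 Y55.902 F2385
G1 X40.984 Y41.251
G1 X26.760 Y34.794
G1 X25.495 Y42.070
M5
G0 X144.315 Y136.307
M3 S463
G1 X29.618 Y181.593 F2385
G1 X155.192 Y90.277
G1 X149.991 Y179.811
G1 X27.804 Y169.800
G1 X112.679 Y22.390
M5
G0 X0.000 Y0.000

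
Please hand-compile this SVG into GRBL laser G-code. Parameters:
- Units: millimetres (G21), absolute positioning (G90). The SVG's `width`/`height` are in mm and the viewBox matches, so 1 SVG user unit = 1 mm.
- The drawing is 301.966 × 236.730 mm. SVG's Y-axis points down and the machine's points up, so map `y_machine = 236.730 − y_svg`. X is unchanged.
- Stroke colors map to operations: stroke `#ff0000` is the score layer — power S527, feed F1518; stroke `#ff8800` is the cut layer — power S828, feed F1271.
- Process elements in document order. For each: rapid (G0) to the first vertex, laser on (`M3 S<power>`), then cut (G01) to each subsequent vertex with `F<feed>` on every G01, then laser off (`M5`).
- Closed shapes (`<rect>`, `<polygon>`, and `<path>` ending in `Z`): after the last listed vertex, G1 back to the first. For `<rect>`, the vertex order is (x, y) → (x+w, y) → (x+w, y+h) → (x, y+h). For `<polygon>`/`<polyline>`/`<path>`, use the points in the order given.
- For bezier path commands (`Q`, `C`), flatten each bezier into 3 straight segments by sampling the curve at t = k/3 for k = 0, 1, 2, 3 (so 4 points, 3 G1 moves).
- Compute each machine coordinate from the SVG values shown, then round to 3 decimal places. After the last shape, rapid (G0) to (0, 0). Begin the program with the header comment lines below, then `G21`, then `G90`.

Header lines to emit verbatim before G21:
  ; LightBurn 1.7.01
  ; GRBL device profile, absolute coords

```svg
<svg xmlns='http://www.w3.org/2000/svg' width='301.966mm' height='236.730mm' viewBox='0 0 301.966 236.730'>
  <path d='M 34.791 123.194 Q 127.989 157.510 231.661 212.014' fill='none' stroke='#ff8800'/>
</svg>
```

; LightBurn 1.7.01
; GRBL device profile, absolute coords
G21
G90
G0 X34.791 Y113.536
M3 S828
G01 X98.087 Y88.416 F1271
G01 X163.710 Y58.809 F1271
G01 X231.661 Y24.716 F1271
M5
G0 X0.000 Y0.000

1 u = 1 mm; y_m = 236.730 − y.

[1] `<path>` quadratic bezier, #ff8800→cut S828 F1271: (34.791,113.536) → (98.087,88.416) → (163.710,58.809) → (231.661,24.716)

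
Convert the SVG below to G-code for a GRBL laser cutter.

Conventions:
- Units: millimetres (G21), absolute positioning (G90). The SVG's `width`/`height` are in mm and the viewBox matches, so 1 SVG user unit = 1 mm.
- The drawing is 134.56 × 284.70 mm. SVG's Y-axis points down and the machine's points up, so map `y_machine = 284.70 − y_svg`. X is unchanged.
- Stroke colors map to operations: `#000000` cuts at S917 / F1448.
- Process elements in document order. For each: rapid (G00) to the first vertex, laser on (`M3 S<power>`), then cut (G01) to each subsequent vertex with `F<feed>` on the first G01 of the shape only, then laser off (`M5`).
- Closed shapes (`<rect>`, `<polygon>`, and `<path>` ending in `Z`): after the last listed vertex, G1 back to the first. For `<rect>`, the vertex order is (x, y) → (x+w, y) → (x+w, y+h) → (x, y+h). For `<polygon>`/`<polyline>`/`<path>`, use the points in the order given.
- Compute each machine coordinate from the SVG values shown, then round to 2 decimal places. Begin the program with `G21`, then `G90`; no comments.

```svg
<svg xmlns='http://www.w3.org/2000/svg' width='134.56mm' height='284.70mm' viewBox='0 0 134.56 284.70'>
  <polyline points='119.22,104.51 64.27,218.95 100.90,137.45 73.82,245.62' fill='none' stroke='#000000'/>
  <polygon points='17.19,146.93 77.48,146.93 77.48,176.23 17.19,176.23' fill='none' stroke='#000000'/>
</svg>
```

G21
G90
G00 X119.22 Y180.19
M3 S917
G01 X64.27 Y65.75 F1448
G01 X100.90 Y147.25
G01 X73.82 Y39.08
M5
G00 X17.19 Y137.77
M3 S917
G01 X77.48 Y137.77 F1448
G01 X77.48 Y108.47
G01 X17.19 Y108.47
G01 X17.19 Y137.77
M5

1 u = 1 mm; y_m = 284.70 − y.

[1] `<polyline>` open polyline, #000000→cut S917 F1448: (119.22,180.19) → (64.27,65.75) → (100.90,147.25) → (73.82,39.08)

[2] `<polygon>` rectangle, #000000→cut S917 F1448: (17.19,137.77) → (77.48,137.77) → (77.48,108.47) → (17.19,108.47) → (17.19,137.77) (closed)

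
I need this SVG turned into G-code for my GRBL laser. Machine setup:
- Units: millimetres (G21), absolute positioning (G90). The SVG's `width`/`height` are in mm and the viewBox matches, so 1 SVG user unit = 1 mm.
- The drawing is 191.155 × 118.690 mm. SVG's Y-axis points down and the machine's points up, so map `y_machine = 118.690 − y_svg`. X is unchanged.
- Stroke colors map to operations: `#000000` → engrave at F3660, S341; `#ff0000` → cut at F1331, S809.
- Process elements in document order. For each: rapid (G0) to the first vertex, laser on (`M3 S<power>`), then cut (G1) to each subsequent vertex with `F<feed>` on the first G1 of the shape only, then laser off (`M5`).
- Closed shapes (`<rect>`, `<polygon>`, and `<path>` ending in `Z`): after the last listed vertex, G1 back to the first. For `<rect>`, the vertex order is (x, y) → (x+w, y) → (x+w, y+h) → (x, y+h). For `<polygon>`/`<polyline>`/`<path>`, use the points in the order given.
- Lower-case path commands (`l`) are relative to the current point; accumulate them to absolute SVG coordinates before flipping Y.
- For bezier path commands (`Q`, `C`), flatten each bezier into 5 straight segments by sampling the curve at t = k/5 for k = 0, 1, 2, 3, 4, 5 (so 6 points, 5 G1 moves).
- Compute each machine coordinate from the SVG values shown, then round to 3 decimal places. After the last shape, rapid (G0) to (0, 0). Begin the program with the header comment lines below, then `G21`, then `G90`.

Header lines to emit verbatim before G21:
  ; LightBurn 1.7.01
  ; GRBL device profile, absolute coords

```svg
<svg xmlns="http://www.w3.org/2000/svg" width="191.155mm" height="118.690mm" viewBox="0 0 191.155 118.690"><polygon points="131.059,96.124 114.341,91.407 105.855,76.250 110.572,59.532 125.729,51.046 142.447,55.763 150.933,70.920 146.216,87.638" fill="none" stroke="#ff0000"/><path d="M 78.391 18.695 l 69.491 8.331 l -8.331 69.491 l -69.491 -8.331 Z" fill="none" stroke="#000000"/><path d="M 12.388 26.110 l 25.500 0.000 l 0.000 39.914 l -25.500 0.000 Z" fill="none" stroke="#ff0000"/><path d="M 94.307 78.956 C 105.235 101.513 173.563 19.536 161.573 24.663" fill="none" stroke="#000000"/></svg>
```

1 u = 1 mm; y_m = 118.690 − y.

[1] `<polygon>` regular polygon, #ff0000→cut S809 F1331: (131.059,22.566) → (114.341,27.283) → (105.855,42.440) → (110.572,59.158) → (125.729,67.644) → (142.447,62.927) → (150.933,47.770) → (146.216,31.052) → (131.059,22.566) (closed)

[2] `<path>` regular polygon, #000000→engrave S341 F3660: (78.391,99.995) → (147.882,91.664) → (139.551,22.173) → (70.060,30.504) → (78.391,99.995) (closed)

[3] `<path>` rectangle, #ff0000→cut S809 F1331: (12.388,92.580) → (37.888,92.580) → (37.888,52.666) → (12.388,52.666) → (12.388,92.580) (closed)

[4] `<path>` cubic bezier, #000000→engrave S341 F3660: (94.307,39.734) → (106.650,37.211) → (126.159,50.577) → (146.222,70.634) → (160.231,88.184) → (161.573,94.027)

; LightBurn 1.7.01
; GRBL device profile, absolute coords
G21
G90
G0 X131.059 Y22.566
M3 S809
G1 X114.341 Y27.283 F1331
G1 X105.855 Y42.440
G1 X110.572 Y59.158
G1 X125.729 Y67.644
G1 X142.447 Y62.927
G1 X150.933 Y47.770
G1 X146.216 Y31.052
G1 X131.059 Y22.566
M5
G0 X78.391 Y99.995
M3 S341
G1 X147.882 Y91.664 F3660
G1 X139.551 Y22.173
G1 X70.060 Y30.504
G1 X78.391 Y99.995
M5
G0 X12.388 Y92.580
M3 S809
G1 X37.888 Y92.580 F1331
G1 X37.888 Y52.666
G1 X12.388 Y52.666
G1 X12.388 Y92.580
M5
G0 X94.307 Y39.734
M3 S341
G1 X106.650 Y37.211 F3660
G1 X126.159 Y50.577
G1 X146.222 Y70.634
G1 X160.231 Y88.184
G1 X161.573 Y94.027
M5
G0 X0.000 Y0.000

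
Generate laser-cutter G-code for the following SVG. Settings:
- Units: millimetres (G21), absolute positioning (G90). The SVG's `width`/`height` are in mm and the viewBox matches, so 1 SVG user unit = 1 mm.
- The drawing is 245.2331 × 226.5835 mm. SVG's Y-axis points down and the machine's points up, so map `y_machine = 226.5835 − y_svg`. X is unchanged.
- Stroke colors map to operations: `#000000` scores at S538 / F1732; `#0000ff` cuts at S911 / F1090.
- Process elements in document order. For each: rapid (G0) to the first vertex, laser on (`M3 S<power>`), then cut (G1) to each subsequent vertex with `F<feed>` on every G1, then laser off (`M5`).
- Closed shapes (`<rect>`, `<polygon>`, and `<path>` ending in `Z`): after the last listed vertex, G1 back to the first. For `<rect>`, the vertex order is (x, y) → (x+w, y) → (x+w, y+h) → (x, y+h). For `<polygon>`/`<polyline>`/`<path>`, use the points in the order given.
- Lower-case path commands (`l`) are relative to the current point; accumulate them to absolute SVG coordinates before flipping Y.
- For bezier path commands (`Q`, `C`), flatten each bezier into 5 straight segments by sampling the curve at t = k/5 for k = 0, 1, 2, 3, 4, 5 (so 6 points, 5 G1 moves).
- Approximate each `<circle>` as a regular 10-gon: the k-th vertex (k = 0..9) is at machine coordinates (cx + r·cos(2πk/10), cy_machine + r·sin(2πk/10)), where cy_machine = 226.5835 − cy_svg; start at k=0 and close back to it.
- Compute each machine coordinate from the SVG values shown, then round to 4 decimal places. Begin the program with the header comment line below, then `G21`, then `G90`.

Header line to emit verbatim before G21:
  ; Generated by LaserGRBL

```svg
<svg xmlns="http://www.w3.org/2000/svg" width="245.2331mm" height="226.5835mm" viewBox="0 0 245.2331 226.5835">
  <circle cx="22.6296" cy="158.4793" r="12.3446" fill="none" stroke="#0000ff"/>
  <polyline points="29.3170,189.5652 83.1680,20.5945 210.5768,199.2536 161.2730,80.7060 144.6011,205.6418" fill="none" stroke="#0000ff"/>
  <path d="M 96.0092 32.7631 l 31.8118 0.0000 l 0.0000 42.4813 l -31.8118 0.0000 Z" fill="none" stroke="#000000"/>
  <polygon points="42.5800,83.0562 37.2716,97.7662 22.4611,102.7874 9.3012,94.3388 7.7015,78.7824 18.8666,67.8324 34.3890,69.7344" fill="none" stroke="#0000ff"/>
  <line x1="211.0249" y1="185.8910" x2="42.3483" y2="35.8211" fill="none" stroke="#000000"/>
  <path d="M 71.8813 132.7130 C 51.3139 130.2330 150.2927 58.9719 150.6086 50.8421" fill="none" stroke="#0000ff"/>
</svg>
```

1 u = 1 mm; y_m = 226.5835 − y.

[1] `<circle>` circle, #0000ff→cut S911 F1090: (34.9742,68.1042) → (32.6166,75.3602) → (26.4443,79.8446) → (18.8149,79.8446) → (12.6426,75.3602) → (10.2850,68.1042) → (12.6426,60.8482) → (18.8149,56.3638) → (26.4443,56.3638) → (32.6166,60.8482) → (34.9742,68.1042) (closed)

[2] `<polyline>` open polyline, #0000ff→cut S911 F1090: (29.3170,37.0183) → (83.1680,205.9890) → (210.5768,27.3299) → (161.2730,145.8775) → (144.6011,20.9417)

[3] `<path>` rectangle, #000000→score S538 F1732: (96.0092,193.8204) → (127.8210,193.8204) → (127.8210,151.3391) → (96.0092,151.3391) → (96.0092,193.8204) (closed)

[4] `<polygon>` regular polygon, #0000ff→cut S911 F1090: (42.5800,143.5273) → (37.2716,128.8173) → (22.4611,123.7961) → (9.3012,132.2447) → (7.7015,147.8011) → (18.8666,158.7511) → (34.3890,156.8491) → (42.5800,143.5273) (closed)

[5] `<line>` line segment, #000000→score S538 F1732: (211.0249,40.6925) → (42.3483,190.7624)

[6] `<path>` cubic bezier, #0000ff→cut S911 F1090: (71.8813,93.8705) → (72.1407,102.5569) → (90.6172,121.4190) → (116.8367,144.1250) → (140.3252,164.3431) → (150.6086,175.7414)

; Generated by LaserGRBL
G21
G90
G0 X34.9742 Y68.1042
M3 S911
G1 X32.6166 Y75.3602 F1090
G1 X26.4443 Y79.8446 F1090
G1 X18.8149 Y79.8446 F1090
G1 X12.6426 Y75.3602 F1090
G1 X10.2850 Y68.1042 F1090
G1 X12.6426 Y60.8482 F1090
G1 X18.8149 Y56.3638 F1090
G1 X26.4443 Y56.3638 F1090
G1 X32.6166 Y60.8482 F1090
G1 X34.9742 Y68.1042 F1090
M5
G0 X29.3170 Y37.0183
M3 S911
G1 X83.1680 Y205.9890 F1090
G1 X210.5768 Y27.3299 F1090
G1 X161.2730 Y145.8775 F1090
G1 X144.6011 Y20.9417 F1090
M5
G0 X96.0092 Y193.8204
M3 S538
G1 X127.8210 Y193.8204 F1732
G1 X127.8210 Y151.3391 F1732
G1 X96.0092 Y151.3391 F1732
G1 X96.0092 Y193.8204 F1732
M5
G0 X42.5800 Y143.5273
M3 S911
G1 X37.2716 Y128.8173 F1090
G1 X22.4611 Y123.7961 F1090
G1 X9.3012 Y132.2447 F1090
G1 X7.7015 Y147.8011 F1090
G1 X18.8666 Y158.7511 F1090
G1 X34.3890 Y156.8491 F1090
G1 X42.5800 Y143.5273 F1090
M5
G0 X211.0249 Y40.6925
M3 S538
G1 X42.3483 Y190.7624 F1732
M5
G0 X71.8813 Y93.8705
M3 S911
G1 X72.1407 Y102.5569 F1090
G1 X90.6172 Y121.4190 F1090
G1 X116.8367 Y144.1250 F1090
G1 X140.3252 Y164.3431 F1090
G1 X150.6086 Y175.7414 F1090
M5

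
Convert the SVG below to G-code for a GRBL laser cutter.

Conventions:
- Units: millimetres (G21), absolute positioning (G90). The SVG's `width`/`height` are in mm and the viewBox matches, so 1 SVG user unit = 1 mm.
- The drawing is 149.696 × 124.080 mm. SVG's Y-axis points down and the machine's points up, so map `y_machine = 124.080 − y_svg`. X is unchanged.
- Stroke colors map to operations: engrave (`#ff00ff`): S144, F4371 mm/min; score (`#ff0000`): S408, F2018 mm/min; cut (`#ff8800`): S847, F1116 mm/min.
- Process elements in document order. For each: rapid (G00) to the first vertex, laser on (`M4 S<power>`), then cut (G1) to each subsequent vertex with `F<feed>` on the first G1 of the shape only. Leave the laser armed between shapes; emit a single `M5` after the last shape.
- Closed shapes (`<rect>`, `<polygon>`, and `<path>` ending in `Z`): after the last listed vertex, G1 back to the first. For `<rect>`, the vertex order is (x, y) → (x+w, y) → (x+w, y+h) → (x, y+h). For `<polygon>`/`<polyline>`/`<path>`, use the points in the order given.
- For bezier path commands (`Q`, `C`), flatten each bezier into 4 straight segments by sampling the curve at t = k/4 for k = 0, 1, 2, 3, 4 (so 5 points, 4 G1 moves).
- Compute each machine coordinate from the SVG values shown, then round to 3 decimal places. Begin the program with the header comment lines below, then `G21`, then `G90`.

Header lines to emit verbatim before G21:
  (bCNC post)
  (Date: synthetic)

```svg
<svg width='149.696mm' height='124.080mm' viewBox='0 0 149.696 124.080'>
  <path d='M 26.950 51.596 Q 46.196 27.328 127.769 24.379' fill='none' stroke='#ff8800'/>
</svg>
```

(bCNC post)
(Date: synthetic)
G21
G90
G00 X26.950 Y72.484
M4 S847
G1 X40.468 Y83.286 F1116
G1 X61.778 Y91.422
G1 X90.878 Y96.894
G1 X127.769 Y99.701
M5

1 u = 1 mm; y_m = 124.080 − y.

[1] `<path>` quadratic bezier, #ff8800→cut S847 F1116: (26.950,72.484) → (40.468,83.286) → (61.778,91.422) → (90.878,96.894) → (127.769,99.701)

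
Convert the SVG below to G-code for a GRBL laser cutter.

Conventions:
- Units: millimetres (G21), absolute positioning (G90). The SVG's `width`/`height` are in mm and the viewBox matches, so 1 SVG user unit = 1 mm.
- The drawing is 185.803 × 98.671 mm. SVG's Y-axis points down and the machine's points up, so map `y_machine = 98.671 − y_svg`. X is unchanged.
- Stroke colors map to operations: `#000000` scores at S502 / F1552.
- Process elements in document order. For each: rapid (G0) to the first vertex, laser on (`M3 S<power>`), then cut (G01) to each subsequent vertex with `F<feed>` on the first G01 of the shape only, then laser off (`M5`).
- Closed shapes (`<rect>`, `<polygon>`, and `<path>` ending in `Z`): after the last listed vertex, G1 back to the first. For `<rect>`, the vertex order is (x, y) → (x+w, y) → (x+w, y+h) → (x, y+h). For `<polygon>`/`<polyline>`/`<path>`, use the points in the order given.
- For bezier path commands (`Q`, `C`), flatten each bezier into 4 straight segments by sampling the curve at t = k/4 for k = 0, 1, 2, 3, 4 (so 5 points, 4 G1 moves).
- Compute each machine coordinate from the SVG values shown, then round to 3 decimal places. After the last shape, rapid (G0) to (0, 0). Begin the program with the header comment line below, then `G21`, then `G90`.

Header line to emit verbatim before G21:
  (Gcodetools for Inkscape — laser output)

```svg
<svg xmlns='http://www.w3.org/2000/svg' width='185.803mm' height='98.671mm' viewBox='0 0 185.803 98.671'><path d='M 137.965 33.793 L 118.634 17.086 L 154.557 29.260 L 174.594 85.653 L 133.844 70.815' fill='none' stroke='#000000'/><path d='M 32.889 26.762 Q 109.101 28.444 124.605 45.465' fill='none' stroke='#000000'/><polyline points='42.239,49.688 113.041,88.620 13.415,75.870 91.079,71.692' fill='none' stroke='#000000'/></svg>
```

viewBox `0 0 185.803 98.671` with mm width/height → 1 unit = 1 mm. Flip: y_m = 98.671 − y_svg.

**Shape 1** — `<path>` open polyline, stroke `#000000` → score (S502, F1552). Machine vertices: (137.965,64.878) → (118.634,81.585) → (154.557,69.411) → (174.594,13.018) → (133.844,27.856). Open path.

**Shape 2** — `<path>` quadratic bezier, stroke `#000000` → score (S502, F1552). Control points (SVG): P0=(32.889,26.762), P1=(109.101,28.444), P2=(124.605,45.465); sampled at t=k/4. Machine vertices: (32.889,71.909) → (67.201,70.109) → (93.924,66.392) → (113.059,60.758) → (124.605,53.206). Open path.

**Shape 3** — `<polyline>` open polyline, stroke `#000000` → score (S502, F1552). Machine vertices: (42.239,48.983) → (113.041,10.051) → (13.415,22.801) → (91.079,26.979). Open path.

(Gcodetools for Inkscape — laser output)
G21
G90
G0 X137.965 Y64.878
M3 S502
G01 X118.634 Y81.585 F1552
G01 X154.557 Y69.411
G01 X174.594 Y13.018
G01 X133.844 Y27.856
M5
G0 X32.889 Y71.909
M3 S502
G01 X67.201 Y70.109 F1552
G01 X93.924 Y66.392
G01 X113.059 Y60.758
G01 X124.605 Y53.206
M5
G0 X42.239 Y48.983
M3 S502
G01 X113.041 Y10.051 F1552
G01 X13.415 Y22.801
G01 X91.079 Y26.979
M5
G0 X0.000 Y0.000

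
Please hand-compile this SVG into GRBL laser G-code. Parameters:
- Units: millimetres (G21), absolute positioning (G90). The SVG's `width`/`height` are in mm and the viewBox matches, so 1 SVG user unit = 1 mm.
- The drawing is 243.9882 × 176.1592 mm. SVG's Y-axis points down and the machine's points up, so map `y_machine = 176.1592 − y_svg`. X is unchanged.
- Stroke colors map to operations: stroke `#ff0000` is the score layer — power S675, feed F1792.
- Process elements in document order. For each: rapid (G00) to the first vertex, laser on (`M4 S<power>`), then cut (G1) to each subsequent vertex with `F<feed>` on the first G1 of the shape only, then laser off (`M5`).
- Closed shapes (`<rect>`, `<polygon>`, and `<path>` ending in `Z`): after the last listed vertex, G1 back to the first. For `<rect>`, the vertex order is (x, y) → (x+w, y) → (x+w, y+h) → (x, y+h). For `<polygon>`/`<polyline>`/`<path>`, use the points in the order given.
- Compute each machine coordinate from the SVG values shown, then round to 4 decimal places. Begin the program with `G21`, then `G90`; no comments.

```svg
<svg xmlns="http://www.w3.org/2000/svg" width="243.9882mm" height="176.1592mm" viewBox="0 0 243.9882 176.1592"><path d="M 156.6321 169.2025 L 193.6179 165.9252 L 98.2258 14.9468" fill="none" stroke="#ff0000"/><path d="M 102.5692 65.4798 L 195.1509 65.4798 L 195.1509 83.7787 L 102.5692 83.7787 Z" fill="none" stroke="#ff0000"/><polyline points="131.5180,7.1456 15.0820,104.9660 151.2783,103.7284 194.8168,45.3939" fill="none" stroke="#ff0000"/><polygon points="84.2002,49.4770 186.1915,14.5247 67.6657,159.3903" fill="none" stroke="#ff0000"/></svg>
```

Since the viewBox matches the mm dimensions, user units are millimetres directly. The only transform is the Y-flip y_m = 176.1592 − y_svg.

Shape 1 is a open polyline drawn with `<path>`. Its stroke #ff0000 means score at S675, F1792. After flipping Y the toolpath is (156.6321,6.9567) → (193.6179,10.2340) → (98.2258,161.2124).

Shape 2 is a rectangle drawn with `<path>`. Its stroke #ff0000 means score at S675, F1792. After flipping Y the toolpath is (102.5692,110.6794) → (195.1509,110.6794) → (195.1509,92.3805) → (102.5692,92.3805) → (102.5692,110.6794), returning to the start.

Shape 3 is a open polyline drawn with `<polyline>`. Its stroke #ff0000 means score at S675, F1792. After flipping Y the toolpath is (131.5180,169.0136) → (15.0820,71.1932) → (151.2783,72.4308) → (194.8168,130.7653).

Shape 4 is a closed polygon drawn with `<polygon>`. Its stroke #ff0000 means score at S675, F1792. After flipping Y the toolpath is (84.2002,126.6822) → (186.1915,161.6345) → (67.6657,16.7689) → (84.2002,126.6822), returning to the start.

G21
G90
G00 X156.6321 Y6.9567
M4 S675
G1 X193.6179 Y10.2340 F1792
G1 X98.2258 Y161.2124
M5
G00 X102.5692 Y110.6794
M4 S675
G1 X195.1509 Y110.6794 F1792
G1 X195.1509 Y92.3805
G1 X102.5692 Y92.3805
G1 X102.5692 Y110.6794
M5
G00 X131.5180 Y169.0136
M4 S675
G1 X15.0820 Y71.1932 F1792
G1 X151.2783 Y72.4308
G1 X194.8168 Y130.7653
M5
G00 X84.2002 Y126.6822
M4 S675
G1 X186.1915 Y161.6345 F1792
G1 X67.6657 Y16.7689
G1 X84.2002 Y126.6822
M5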